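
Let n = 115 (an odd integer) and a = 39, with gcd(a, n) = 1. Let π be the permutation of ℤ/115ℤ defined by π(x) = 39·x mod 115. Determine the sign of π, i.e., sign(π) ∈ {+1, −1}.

Orbit of 16 under x↦39x: [16, 49, 71, 9, 6, 4, 41]… (length divides ord_115(39)).
Cycle lengths of π_39 on ℤ/115ℤ: [22, 22, 22, 22, 11, 11, 2, 2, 1]; 9 cycles in total.
9 cycles on 115: each ℓ→(−1)^(ℓ−1), product (−1)^106 = +1.
Zolotarev: (39|115) = +1, matching the cycle-count sign.

+1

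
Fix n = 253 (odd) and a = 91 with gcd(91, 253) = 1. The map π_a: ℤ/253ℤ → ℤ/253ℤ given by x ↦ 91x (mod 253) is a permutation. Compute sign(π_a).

Start at x=137: 137 → 70 → 45 → 47 → 229 → 93 → 114 → … (one orbit).
Decompose π into cycles: lengths [10, 10, 10, 10, 10, 10, 10, 10, 10, 10, 10, 10, 10, 10, 10, 10, 10, 10, 10, 10, 10, 10, 5, 5, 2, 2, 2, 2, 2, 2, 2, 2, 2, 2, 2, 1] (36 cycles, including the fixed point 0).
With 36 cycles on 253 points, sign = (−1)^{253−36} = -1.

-1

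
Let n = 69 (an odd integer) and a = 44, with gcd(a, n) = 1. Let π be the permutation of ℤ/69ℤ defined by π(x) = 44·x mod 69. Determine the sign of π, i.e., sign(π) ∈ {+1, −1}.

Orbit of 56 under x↦44x: [56, 49, 17, 58, 68, 25, 65]… (length divides ord_69(44)).
π_44 has 5 disjoint cycles with lengths [22, 22, 22, 2, 1] on {0,…,68}.
5 cycles on 69: each ℓ→(−1)^(ℓ−1), product (−1)^64 = +1.
Check: (44/69) = +1 by Zolotarev.

+1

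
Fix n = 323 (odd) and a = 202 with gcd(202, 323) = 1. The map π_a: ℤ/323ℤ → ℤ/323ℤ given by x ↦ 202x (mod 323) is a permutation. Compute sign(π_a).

Orbit of 246 under x↦202x: [246, 273, 236, 191, 145, 220, 189]… (length divides ord_323(202)).
Cycle lengths of π_202 on ℤ/323ℤ: [24, 24, 24, 24, 24, 24, 24, 24, 24, 24, 24, 24, 8, 8, 6, 6, 6, 1]; 18 cycles in total.
Σ(ℓ_i−1) = 323−18 = 305; sign = (−1)^305 = -1.
(202|323)_J = -1 (Zolotarev's lemma cross-check).

-1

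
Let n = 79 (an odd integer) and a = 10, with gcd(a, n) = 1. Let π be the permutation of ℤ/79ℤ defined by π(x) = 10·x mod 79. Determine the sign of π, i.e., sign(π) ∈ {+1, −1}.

Orbit of 1 under x↦10x: [1, 10, 21, 52, 46, 65, 18]… (length divides ord_79(10)).
7 cycles of lengths [13, 13, 13, 13, 13, 13, 1].
79 − 7 = 72 transpositions; sign(π) = (−1)^72 = +1.
Check: (10/79) = +1 by Zolotarev.

+1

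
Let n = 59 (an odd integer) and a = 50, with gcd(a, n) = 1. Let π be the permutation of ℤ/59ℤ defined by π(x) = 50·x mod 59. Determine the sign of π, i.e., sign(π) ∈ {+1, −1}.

-1

Orbit of 1 under x↦50x: [1, 50, 22, 38, 12, 10, 28]… (length divides ord_59(50)).
The orbit structure of x ↦ 50x mod 59: 2 orbits of sizes [58, 1].
With 2 cycles on 59 points, sign = (−1)^{59−2} = -1.
Check: (50/59) = -1 by Zolotarev.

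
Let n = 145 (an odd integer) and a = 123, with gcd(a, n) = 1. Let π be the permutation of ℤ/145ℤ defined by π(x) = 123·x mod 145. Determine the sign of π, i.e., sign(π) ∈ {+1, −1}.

-1

Start at x=83: 83 → 59 → 7 → 136 → 53 → 139 → 132 → … (one orbit).
π_123 has 10 disjoint cycles with lengths [28, 28, 28, 28, 7, 7, 7, 7, 4, 1] on {0,…,144}.
sign(π) = (−1)^{n − #cycles} = (−1)^{145−10} = (−1)^135 = -1.
Check: (123/145) = -1 by Zolotarev.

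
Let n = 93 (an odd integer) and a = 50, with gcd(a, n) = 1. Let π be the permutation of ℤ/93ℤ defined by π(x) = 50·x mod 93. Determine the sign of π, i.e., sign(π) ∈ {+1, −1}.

Start at x=19: 19 → 20 → 70 → 59 → 67 → 2 → 7 → … (one orbit).
The orbit structure of x ↦ 50x mod 93: 6 orbits of sizes [30, 30, 15, 15, 2, 1].
6 cycles on 93: each ℓ→(−1)^(ℓ−1), product (−1)^87 = -1.

-1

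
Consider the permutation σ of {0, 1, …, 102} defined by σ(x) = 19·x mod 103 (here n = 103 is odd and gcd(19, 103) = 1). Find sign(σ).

+1

Orbit of 97 under x↦19x: [97, 92, 100, 46, 50, 23, 25]… (length divides ord_103(19)).
The orbit structure of x ↦ 19x mod 103: 3 orbits of sizes [51, 51, 1].
Σ(ℓ_i−1) = 103−3 = 100; sign = (−1)^100 = +1.
Zolotarev: (19|103) = +1, matching the cycle-count sign.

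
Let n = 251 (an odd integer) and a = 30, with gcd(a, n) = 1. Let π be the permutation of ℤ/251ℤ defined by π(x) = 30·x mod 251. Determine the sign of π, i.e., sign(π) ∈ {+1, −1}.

-1

Orbit of 137 under x↦30x: [137, 94, 59, 13, 139, 154, 102]… (length divides ord_251(30)).
π_30 has 2 disjoint cycles with lengths [250, 1] on {0,…,250}.
sign(π) = (−1)^{n − #cycles} = (−1)^{251−2} = (−1)^249 = -1.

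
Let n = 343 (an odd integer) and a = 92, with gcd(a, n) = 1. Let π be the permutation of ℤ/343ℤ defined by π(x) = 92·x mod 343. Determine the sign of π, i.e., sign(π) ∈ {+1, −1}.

+1

Trace 295: π^k(295) = [295, 43, 183, 29, 267, 211, 204] for k=0..6.
Decompose π into cycles: lengths [49, 49, 49, 49, 49, 49, 7, 7, 7, 7, 7, 7, 1, 1, 1, 1, 1, 1, 1] (19 cycles, including the fixed point 0).
n − c = 343 − 19 = 324; sign = (−1)^324 = +1.
Zolotarev: (92|343) = +1, matching the cycle-count sign.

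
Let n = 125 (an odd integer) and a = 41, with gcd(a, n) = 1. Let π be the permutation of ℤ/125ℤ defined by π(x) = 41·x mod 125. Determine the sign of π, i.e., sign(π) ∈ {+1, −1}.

+1

Start at x=1: 1 → 41 → 56 → 46 → 11 → 76 → 116 → … (one orbit).
π_41 has 13 disjoint cycles with lengths [25, 25, 25, 25, 5, 5, 5, 5, 1, 1, 1, 1, 1] on {0,…,124}.
n − c = 125 − 13 = 112; sign = (−1)^112 = +1.
(41|125)_J = +1 (Zolotarev's lemma cross-check).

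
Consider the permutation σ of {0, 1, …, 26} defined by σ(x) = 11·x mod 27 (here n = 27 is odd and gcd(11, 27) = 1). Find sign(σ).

Trace 4: π^k(4) = [4, 17, 25, 5, 1, 11, 13] for k=0..6.
4 cycles of lengths [18, 6, 2, 1].
n − c = 27 − 4 = 23; sign = (−1)^23 = -1.
The Jacobi symbol (11|27) = -1 (Zolotarev) agrees.

-1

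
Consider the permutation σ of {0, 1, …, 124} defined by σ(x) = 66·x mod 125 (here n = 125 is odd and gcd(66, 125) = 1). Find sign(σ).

Trace 46: π^k(46) = [46, 36, 1, 66, 106, 121, 111] for k=0..6.
π_66 has 13 disjoint cycles with lengths [25, 25, 25, 25, 5, 5, 5, 5, 1, 1, 1, 1, 1] on {0,…,124}.
125 − 13 = 112 transpositions; sign(π) = (−1)^112 = +1.
Via Zolotarev, sign(π_{66}) = (66|125) = +1.

+1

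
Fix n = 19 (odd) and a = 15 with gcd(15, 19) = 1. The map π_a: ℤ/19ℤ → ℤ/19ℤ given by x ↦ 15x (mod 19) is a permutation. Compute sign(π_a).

Orbit of 4 under x↦15x: [4, 3, 7, 10, 17, 8, 6]… (length divides ord_19(15)).
Cycle type of π: 18 + 1; total 2 cycles.
Σ(ℓ_i−1) = 19−2 = 17; sign = (−1)^17 = -1.
Via Zolotarev, sign(π_{15}) = (15|19) = -1.

-1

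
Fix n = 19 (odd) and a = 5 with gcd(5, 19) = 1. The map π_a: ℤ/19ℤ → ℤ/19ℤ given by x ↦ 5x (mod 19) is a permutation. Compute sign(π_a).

+1

Orbit of 16 under x↦5x: [16, 4, 1, 5, 6, 11, 17]… (length divides ord_19(5)).
The orbit structure of x ↦ 5x mod 19: 3 orbits of sizes [9, 9, 1].
sign(π) = (−1)^{n − #cycles} = (−1)^{19−3} = (−1)^16 = +1.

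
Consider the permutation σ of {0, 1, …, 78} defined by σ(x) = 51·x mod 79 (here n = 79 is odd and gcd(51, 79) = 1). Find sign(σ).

+1

Start at x=64: 64 → 25 → 11 → 8 → 13 → 31 → 1 → … (one orbit).
3 cycles of lengths [39, 39, 1].
n − c = 79 − 3 = 76; sign = (−1)^76 = +1.
The Jacobi symbol (51|79) = +1 (Zolotarev) agrees.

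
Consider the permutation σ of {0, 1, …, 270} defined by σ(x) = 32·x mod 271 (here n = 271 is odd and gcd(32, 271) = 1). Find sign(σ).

Orbit of 25 under x↦32x: [25, 258, 126, 238, 28, 83, 217]… (length divides ord_271(32)).
Cycle lengths of π_32 on ℤ/271ℤ: [27, 27, 27, 27, 27, 27, 27, 27, 27, 27, 1]; 11 cycles in total.
n − c = 271 − 11 = 260; sign = (−1)^260 = +1.
(32|271)_J = +1 (Zolotarev's lemma cross-check).

+1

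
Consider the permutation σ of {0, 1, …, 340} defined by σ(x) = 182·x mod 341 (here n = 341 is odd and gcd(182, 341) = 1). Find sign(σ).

+1

Orbit of 340 under x↦182x: [340, 159, 294, 312, 178, 1, 182]… (length divides ord_341(182)).
35 cycles of lengths [10, 10, 10, 10, 10, 10, 10, 10, 10, 10, 10, 10, 10, 10, 10, 10, 10, 10, 10, 10, 10, 10, 10, 10, 10, 10, 10, 10, 10, 10, 10, 10, 10, 10, 1].
n − c = 341 − 35 = 306; sign = (−1)^306 = +1.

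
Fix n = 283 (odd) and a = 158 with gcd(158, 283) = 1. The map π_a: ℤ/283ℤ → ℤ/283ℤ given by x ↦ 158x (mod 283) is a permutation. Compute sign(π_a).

Start at x=281: 281 → 250 → 163 → 1 → 158 → 60 → 141 → … (one orbit).
The orbit structure of x ↦ 158x mod 283: 7 orbits of sizes [47, 47, 47, 47, 47, 47, 1].
7 cycles on 283: each ℓ→(−1)^(ℓ−1), product (−1)^276 = +1.
Via Zolotarev, sign(π_{158}) = (158|283) = +1.

+1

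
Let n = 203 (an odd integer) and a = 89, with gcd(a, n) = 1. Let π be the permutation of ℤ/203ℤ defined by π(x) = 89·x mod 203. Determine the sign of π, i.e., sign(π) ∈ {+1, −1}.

Start at x=68: 68 → 165 → 69 → 51 → 73 → 1 → 89 → … (one orbit).
Cycle lengths of π_89 on ℤ/203ℤ: [84, 84, 28, 6, 1]; 5 cycles in total.
Σ(ℓ_i−1) = 203−5 = 198; sign = (−1)^198 = +1.
Check: (89/203) = +1 by Zolotarev.

+1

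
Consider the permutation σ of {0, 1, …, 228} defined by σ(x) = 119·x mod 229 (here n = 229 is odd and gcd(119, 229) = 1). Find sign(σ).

Orbit of 50 under x↦119x: [50, 225, 211, 148, 208, 20, 90]… (length divides ord_229(119)).
Decompose π into cycles: lengths [228, 1] (2 cycles, including the fixed point 0).
sign(π) = (−1)^{n − #cycles} = (−1)^{229−2} = (−1)^227 = -1.
The Jacobi symbol (119|229) = -1 (Zolotarev) agrees.

-1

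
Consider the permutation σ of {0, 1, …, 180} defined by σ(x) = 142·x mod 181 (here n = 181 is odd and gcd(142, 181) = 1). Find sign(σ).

Start at x=101: 101 → 43 → 133 → 62 → 116 → 1 → 142 → … (one orbit).
Cycle type of π: 18×10 + 1; total 11 cycles.
sign(π) = (−1)^{n − #cycles} = (−1)^{181−11} = (−1)^170 = +1.
Via Zolotarev, sign(π_{142}) = (142|181) = +1.

+1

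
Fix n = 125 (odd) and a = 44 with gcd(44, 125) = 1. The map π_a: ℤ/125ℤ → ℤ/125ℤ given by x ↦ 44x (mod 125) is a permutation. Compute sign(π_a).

+1

Orbit of 104 under x↦44x: [104, 76, 94, 11, 109, 46, 24]… (length divides ord_125(44)).
Cycle lengths of π_44 on ℤ/125ℤ: [50, 50, 10, 10, 2, 2, 1]; 7 cycles in total.
Σ(ℓ_i−1) = 125−7 = 118; sign = (−1)^118 = +1.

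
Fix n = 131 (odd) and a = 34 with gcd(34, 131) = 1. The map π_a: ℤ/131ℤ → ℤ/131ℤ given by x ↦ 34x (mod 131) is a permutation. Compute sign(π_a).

Orbit of 64 under x↦34x: [64, 80, 100, 125, 58, 7, 107]… (length divides ord_131(34)).
Cycle type of π: 65×2 + 1; total 3 cycles.
With 3 cycles on 131 points, sign = (−1)^{131−3} = +1.
Zolotarev: (34|131) = +1, matching the cycle-count sign.

+1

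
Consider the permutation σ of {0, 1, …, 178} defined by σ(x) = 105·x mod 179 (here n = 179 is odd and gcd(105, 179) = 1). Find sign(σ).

-1

Trace 12: π^k(12) = [12, 7, 19, 26, 45, 71, 116] for k=0..6.
Decompose π into cycles: lengths [178, 1] (2 cycles, including the fixed point 0).
n − c = 179 − 2 = 177; sign = (−1)^177 = -1.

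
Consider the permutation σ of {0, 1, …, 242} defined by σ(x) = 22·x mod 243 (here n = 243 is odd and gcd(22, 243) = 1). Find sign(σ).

+1

Start at x=91: 91 → 58 → 61 → 127 → 121 → 232 → 1 → … (one orbit).
The orbit structure of x ↦ 22x mod 243: 11 orbits of sizes [81, 81, 27, 27, 9, 9, 3, 3, 1, 1, 1].
11 cycles on 243: each ℓ→(−1)^(ℓ−1), product (−1)^232 = +1.
The Jacobi symbol (22|243) = +1 (Zolotarev) agrees.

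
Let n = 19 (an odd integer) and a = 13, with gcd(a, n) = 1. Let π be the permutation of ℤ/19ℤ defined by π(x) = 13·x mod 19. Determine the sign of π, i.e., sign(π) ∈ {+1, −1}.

Orbit of 15 under x↦13x: [15, 5, 8, 9, 3, 1, 13]… (length divides ord_19(13)).
Cycle lengths of π_13 on ℤ/19ℤ: [18, 1]; 2 cycles in total.
sign(π) = (−1)^{n − #cycles} = (−1)^{19−2} = (−1)^17 = -1.
Check: (13/19) = -1 by Zolotarev.

-1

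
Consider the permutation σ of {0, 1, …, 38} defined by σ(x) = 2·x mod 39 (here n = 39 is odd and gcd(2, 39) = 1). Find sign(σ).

Start at x=2: 2 → 4 → 8 → 16 → 32 → 25 → 11 → … (one orbit).
Cycle type of π: 12×3 + 2 + 1; total 5 cycles.
n − c = 39 − 5 = 34; sign = (−1)^34 = +1.
The Jacobi symbol (2|39) = +1 (Zolotarev) agrees.

+1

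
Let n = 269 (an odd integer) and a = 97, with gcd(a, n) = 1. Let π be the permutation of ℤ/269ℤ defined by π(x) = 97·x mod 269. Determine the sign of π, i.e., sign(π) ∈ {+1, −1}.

+1

Trace 120: π^k(120) = [120, 73, 87, 100, 16, 207, 173] for k=0..6.
Cycle type of π: 134×2 + 1; total 3 cycles.
With 3 cycles on 269 points, sign = (−1)^{269−3} = +1.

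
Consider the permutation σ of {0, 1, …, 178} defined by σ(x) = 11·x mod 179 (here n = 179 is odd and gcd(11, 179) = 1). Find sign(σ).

-1

Start at x=142: 142 → 130 → 177 → 157 → 116 → 23 → 74 → … (one orbit).
2 cycles of lengths [178, 1].
Σ(ℓ_i−1) = 179−2 = 177; sign = (−1)^177 = -1.
Check: (11/179) = -1 by Zolotarev.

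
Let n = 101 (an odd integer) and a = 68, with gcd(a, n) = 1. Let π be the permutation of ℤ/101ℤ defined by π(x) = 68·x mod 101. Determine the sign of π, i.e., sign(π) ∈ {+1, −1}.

+1

Start at x=81: 81 → 54 → 36 → 24 → 16 → 78 → 52 → … (one orbit).
5 cycles of lengths [25, 25, 25, 25, 1].
With 5 cycles on 101 points, sign = (−1)^{101−5} = +1.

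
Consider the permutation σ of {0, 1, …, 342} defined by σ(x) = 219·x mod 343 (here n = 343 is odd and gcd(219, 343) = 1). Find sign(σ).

+1

Start at x=169: 169 → 310 → 319 → 232 → 44 → 32 → 148 → … (one orbit).
Cycle lengths of π_219 on ℤ/343ℤ: [147, 147, 21, 21, 3, 3, 1]; 7 cycles in total.
With 7 cycles on 343 points, sign = (−1)^{343−7} = +1.
The Jacobi symbol (219|343) = +1 (Zolotarev) agrees.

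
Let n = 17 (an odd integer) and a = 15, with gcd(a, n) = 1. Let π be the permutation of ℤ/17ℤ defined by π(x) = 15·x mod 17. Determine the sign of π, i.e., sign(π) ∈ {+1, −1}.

Trace 4: π^k(4) = [4, 9, 16, 2, 13, 8, 1] for k=0..6.
π_15 has 3 disjoint cycles with lengths [8, 8, 1] on {0,…,16}.
3 cycles on 17: each ℓ→(−1)^(ℓ−1), product (−1)^14 = +1.
The Jacobi symbol (15|17) = +1 (Zolotarev) agrees.

+1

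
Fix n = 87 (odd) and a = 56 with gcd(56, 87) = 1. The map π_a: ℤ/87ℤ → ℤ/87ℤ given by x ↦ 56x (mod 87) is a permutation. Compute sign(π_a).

+1

Start at x=44: 44 → 28 → 2 → 25 → 8 → 13 → 32 → … (one orbit).
Cycle type of π: 28×3 + 2 + 1; total 5 cycles.
5 cycles on 87: each ℓ→(−1)^(ℓ−1), product (−1)^82 = +1.
(56|87)_J = +1 (Zolotarev's lemma cross-check).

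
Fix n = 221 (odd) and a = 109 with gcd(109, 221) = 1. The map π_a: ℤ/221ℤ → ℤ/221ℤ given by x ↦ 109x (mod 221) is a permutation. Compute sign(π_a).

+1

Trace 1: π^k(1) = [1, 109, 168, 190, 157, 96, 77] for k=0..6.
π_109 has 17 disjoint cycles with lengths [16, 16, 16, 16, 16, 16, 16, 16, 16, 16, 16, 16, 16, 4, 4, 4, 1] on {0,…,220}.
With 17 cycles on 221 points, sign = (−1)^{221−17} = +1.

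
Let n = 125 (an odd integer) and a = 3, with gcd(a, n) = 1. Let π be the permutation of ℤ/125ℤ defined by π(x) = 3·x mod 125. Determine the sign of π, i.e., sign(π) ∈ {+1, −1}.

Start at x=73: 73 → 94 → 32 → 96 → 38 → 114 → 92 → … (one orbit).
Cycle lengths of π_3 on ℤ/125ℤ: [100, 20, 4, 1]; 4 cycles in total.
Σ(ℓ_i−1) = 125−4 = 121; sign = (−1)^121 = -1.
Zolotarev: (3|125) = -1, matching the cycle-count sign.

-1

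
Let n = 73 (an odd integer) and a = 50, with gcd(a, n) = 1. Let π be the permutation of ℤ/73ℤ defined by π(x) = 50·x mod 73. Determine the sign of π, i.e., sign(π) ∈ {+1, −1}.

Orbit of 71 under x↦50x: [71, 46, 37, 25, 9, 12, 16]… (length divides ord_73(50)).
π_50 has 3 disjoint cycles with lengths [36, 36, 1] on {0,…,72}.
n − c = 73 − 3 = 70; sign = (−1)^70 = +1.

+1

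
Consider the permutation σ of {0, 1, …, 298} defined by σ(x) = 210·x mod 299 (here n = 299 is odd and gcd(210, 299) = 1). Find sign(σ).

Start at x=279: 279 → 285 → 50 → 35 → 174 → 62 → 163 → … (one orbit).
The orbit structure of x ↦ 210x mod 299: 6 orbits of sizes [132, 132, 12, 11, 11, 1].
With 6 cycles on 299 points, sign = (−1)^{299−6} = -1.
(210|299)_J = -1 (Zolotarev's lemma cross-check).

-1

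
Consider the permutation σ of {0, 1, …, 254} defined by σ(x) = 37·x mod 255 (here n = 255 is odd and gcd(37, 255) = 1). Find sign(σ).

+1

Trace 82: π^k(82) = [82, 229, 58, 106, 97, 19, 193] for k=0..6.
π_37 has 21 disjoint cycles with lengths [16, 16, 16, 16, 16, 16, 16, 16, 16, 16, 16, 16, 16, 16, 16, 4, 4, 4, 1, 1, 1] on {0,…,254}.
sign(π) = (−1)^{n − #cycles} = (−1)^{255−21} = (−1)^234 = +1.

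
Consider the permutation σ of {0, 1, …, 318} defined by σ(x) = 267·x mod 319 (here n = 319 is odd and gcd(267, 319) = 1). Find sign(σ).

+1

Orbit of 196 under x↦267x: [196, 16, 125, 199, 179, 262, 93]… (length divides ord_319(267)).
The orbit structure of x ↦ 267x mod 319: 9 orbits of sizes [70, 70, 70, 70, 14, 14, 5, 5, 1].
sign(π) = (−1)^{n − #cycles} = (−1)^{319−9} = (−1)^310 = +1.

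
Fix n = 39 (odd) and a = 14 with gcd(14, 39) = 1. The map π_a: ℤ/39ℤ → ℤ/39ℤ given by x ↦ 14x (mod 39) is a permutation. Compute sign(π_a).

-1

Start at x=14: 14 → 1 → 14 (one orbit).
π_14 has 26 disjoint cycles with lengths [2, 2, 2, 2, 2, 2, 2, 2, 2, 2, 2, 2, 2, 1, 1, 1, 1, 1, 1, 1, 1, 1, 1, 1, 1, 1] on {0,…,38}.
Σ(ℓ_i−1) = 39−26 = 13; sign = (−1)^13 = -1.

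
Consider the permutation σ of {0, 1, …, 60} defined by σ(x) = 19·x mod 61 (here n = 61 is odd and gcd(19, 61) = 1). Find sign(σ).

Orbit of 16 under x↦19x: [16, 60, 42, 5, 34, 36, 13]… (length divides ord_61(19)).
The orbit structure of x ↦ 19x mod 61: 3 orbits of sizes [30, 30, 1].
n − c = 61 − 3 = 58; sign = (−1)^58 = +1.
Zolotarev: (19|61) = +1, matching the cycle-count sign.

+1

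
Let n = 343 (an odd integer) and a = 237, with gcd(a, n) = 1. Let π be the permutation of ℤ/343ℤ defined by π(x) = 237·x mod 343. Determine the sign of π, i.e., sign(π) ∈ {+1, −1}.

-1

Trace 148: π^k(148) = [148, 90, 64, 76, 176, 209, 141] for k=0..6.
Decompose π into cycles: lengths [98, 98, 98, 14, 14, 14, 2, 2, 2, 1] (10 cycles, including the fixed point 0).
Σ(ℓ_i−1) = 343−10 = 333; sign = (−1)^333 = -1.
Check: (237/343) = -1 by Zolotarev.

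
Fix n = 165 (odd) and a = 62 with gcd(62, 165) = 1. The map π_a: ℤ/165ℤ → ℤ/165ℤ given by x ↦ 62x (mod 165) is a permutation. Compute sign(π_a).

Trace 68: π^k(68) = [68, 91, 32, 4, 83, 31, 107] for k=0..6.
Cycle lengths of π_62 on ℤ/165ℤ: [20, 20, 20, 20, 20, 20, 10, 10, 10, 4, 4, 4, 2, 1]; 14 cycles in total.
Σ(ℓ_i−1) = 165−14 = 151; sign = (−1)^151 = -1.

-1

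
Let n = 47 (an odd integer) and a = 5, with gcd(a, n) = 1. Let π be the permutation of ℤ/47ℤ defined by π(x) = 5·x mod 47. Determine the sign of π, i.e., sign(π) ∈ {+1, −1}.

-1

Orbit of 15 under x↦5x: [15, 28, 46, 42, 22, 16, 33]… (length divides ord_47(5)).
2 cycles of lengths [46, 1].
n − c = 47 − 2 = 45; sign = (−1)^45 = -1.
The Jacobi symbol (5|47) = -1 (Zolotarev) agrees.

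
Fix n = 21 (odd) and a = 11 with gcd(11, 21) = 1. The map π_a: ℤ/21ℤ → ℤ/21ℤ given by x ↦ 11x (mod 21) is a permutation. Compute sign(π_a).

-1

Orbit of 8 under x↦11x: [8, 4, 2, 1, 11, 16]… (length divides ord_21(11)).
The orbit structure of x ↦ 11x mod 21: 6 orbits of sizes [6, 6, 3, 3, 2, 1].
21 − 6 = 15 transpositions; sign(π) = (−1)^15 = -1.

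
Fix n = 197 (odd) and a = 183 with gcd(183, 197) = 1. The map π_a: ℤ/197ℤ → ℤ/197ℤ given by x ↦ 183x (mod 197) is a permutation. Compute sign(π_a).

Orbit of 14 under x↦183x: [14, 1, 183, 196]… (length divides ord_197(183)).
Decompose π into cycles: lengths [4, 4, 4, 4, 4, 4, 4, 4, 4, 4, 4, 4, 4, 4, 4, 4, 4, 4, 4, 4, 4, 4, 4, 4, 4, 4, 4, 4, 4, 4, 4, 4, 4, 4, 4, 4, 4, 4, 4, 4, 4, 4, 4, 4, 4, 4, 4, 4, 4, 1] (50 cycles, including the fixed point 0).
197 − 50 = 147 transpositions; sign(π) = (−1)^147 = -1.
Zolotarev: (183|197) = -1, matching the cycle-count sign.

-1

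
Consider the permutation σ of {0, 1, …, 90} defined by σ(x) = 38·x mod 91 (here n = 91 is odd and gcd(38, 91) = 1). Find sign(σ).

-1

Trace 38: π^k(38) = [38, 79, 90, 53, 12, 1] for k=0..5.
The orbit structure of x ↦ 38x mod 91: 20 orbits of sizes [6, 6, 6, 6, 6, 6, 6, 6, 6, 6, 6, 6, 6, 2, 2, 2, 2, 2, 2, 1].
20 cycles on 91: each ℓ→(−1)^(ℓ−1), product (−1)^71 = -1.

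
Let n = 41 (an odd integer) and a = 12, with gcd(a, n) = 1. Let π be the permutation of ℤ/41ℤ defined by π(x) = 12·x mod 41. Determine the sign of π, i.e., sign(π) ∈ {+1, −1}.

Start at x=15: 15 → 16 → 28 → 8 → 14 → 4 → 7 → … (one orbit).
The orbit structure of x ↦ 12x mod 41: 2 orbits of sizes [40, 1].
With 2 cycles on 41 points, sign = (−1)^{41−2} = -1.
(12|41)_J = -1 (Zolotarev's lemma cross-check).

-1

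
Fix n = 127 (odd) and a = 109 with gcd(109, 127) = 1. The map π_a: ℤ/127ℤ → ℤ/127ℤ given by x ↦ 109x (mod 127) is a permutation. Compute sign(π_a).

Trace 45: π^k(45) = [45, 79, 102, 69, 28, 4, 55] for k=0..6.
The orbit structure of x ↦ 109x mod 127: 2 orbits of sizes [126, 1].
n − c = 127 − 2 = 125; sign = (−1)^125 = -1.
Zolotarev: (109|127) = -1, matching the cycle-count sign.

-1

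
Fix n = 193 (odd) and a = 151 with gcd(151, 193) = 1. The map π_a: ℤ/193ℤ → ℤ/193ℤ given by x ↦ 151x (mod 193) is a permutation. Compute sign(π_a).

+1

Trace 43: π^k(43) = [43, 124, 3, 67, 81, 72, 64] for k=0..6.
The orbit structure of x ↦ 151x mod 193: 7 orbits of sizes [32, 32, 32, 32, 32, 32, 1].
With 7 cycles on 193 points, sign = (−1)^{193−7} = +1.
Via Zolotarev, sign(π_{151}) = (151|193) = +1.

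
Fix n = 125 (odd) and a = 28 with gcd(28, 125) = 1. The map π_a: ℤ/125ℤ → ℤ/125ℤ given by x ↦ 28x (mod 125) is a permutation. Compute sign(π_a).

Start at x=64: 64 → 42 → 51 → 53 → 109 → 52 → 81 → … (one orbit).
π_28 has 4 disjoint cycles with lengths [100, 20, 4, 1] on {0,…,124}.
With 4 cycles on 125 points, sign = (−1)^{125−4} = -1.
Zolotarev: (28|125) = -1, matching the cycle-count sign.

-1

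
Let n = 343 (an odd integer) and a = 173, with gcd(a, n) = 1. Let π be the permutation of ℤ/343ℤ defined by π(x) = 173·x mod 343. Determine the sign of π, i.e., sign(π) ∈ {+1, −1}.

Start at x=90: 90 → 135 → 31 → 218 → 327 → 319 → 307 → … (one orbit).
The orbit structure of x ↦ 173x mod 343: 4 orbits of sizes [294, 42, 6, 1].
Σ(ℓ_i−1) = 343−4 = 339; sign = (−1)^339 = -1.

-1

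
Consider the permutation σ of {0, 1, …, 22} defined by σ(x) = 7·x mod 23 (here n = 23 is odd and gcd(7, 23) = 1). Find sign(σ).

-1

Start at x=4: 4 → 5 → 12 → 15 → 13 → 22 → 16 → … (one orbit).
2 cycles of lengths [22, 1].
2 cycles on 23: each ℓ→(−1)^(ℓ−1), product (−1)^21 = -1.
Zolotarev: (7|23) = -1, matching the cycle-count sign.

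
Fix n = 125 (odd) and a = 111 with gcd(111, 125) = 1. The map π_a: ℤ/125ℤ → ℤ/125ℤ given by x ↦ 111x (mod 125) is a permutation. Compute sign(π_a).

+1

Trace 71: π^k(71) = [71, 6, 41, 51, 36, 121, 56] for k=0..6.
Cycle lengths of π_111 on ℤ/125ℤ: [25, 25, 25, 25, 5, 5, 5, 5, 1, 1, 1, 1, 1]; 13 cycles in total.
n − c = 125 − 13 = 112; sign = (−1)^112 = +1.
Check: (111/125) = +1 by Zolotarev.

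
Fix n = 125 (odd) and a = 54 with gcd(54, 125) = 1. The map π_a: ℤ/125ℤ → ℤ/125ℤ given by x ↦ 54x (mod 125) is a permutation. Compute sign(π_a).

+1

Trace 111: π^k(111) = [111, 119, 51, 4, 91, 39, 106] for k=0..6.
π_54 has 7 disjoint cycles with lengths [50, 50, 10, 10, 2, 2, 1] on {0,…,124}.
n − c = 125 − 7 = 118; sign = (−1)^118 = +1.
Zolotarev: (54|125) = +1, matching the cycle-count sign.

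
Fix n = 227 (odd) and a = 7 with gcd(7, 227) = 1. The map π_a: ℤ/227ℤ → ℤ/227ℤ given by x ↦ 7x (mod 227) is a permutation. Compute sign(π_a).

Trace 97: π^k(97) = [97, 225, 213, 129, 222, 192, 209] for k=0..6.
3 cycles of lengths [113, 113, 1].
sign(π) = (−1)^{n − #cycles} = (−1)^{227−3} = (−1)^224 = +1.

+1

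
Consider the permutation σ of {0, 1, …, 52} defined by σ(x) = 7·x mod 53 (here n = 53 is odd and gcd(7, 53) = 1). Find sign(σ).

Orbit of 4 under x↦7x: [4, 28, 37, 47, 11, 24, 9]… (length divides ord_53(7)).
π_7 has 3 disjoint cycles with lengths [26, 26, 1] on {0,…,52}.
53 − 3 = 50 transpositions; sign(π) = (−1)^50 = +1.
Check: (7/53) = +1 by Zolotarev.

+1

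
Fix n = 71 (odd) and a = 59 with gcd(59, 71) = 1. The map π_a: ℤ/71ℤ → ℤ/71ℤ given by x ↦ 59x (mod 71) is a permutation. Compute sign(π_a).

-1

Trace 36: π^k(36) = [36, 65, 1, 59, 2, 47, 4] for k=0..6.
The orbit structure of x ↦ 59x mod 71: 2 orbits of sizes [70, 1].
Σ(ℓ_i−1) = 71−2 = 69; sign = (−1)^69 = -1.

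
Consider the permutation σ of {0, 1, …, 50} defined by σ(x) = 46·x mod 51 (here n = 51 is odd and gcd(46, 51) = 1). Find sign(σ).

-1

Trace 4: π^k(4) = [4, 31, 49, 10, 1, 46, 25] for k=0..6.
π_46 has 6 disjoint cycles with lengths [16, 16, 16, 1, 1, 1] on {0,…,50}.
sign(π) = (−1)^{n − #cycles} = (−1)^{51−6} = (−1)^45 = -1.
(46|51)_J = -1 (Zolotarev's lemma cross-check).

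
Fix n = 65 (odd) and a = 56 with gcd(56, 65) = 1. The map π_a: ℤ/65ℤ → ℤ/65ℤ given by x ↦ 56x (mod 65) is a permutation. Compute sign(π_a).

+1

Trace 61: π^k(61) = [61, 36, 1, 56, 16, 51] for k=0..5.
Decompose π into cycles: lengths [6, 6, 6, 6, 6, 6, 6, 6, 6, 6, 1, 1, 1, 1, 1] (15 cycles, including the fixed point 0).
sign(π) = (−1)^{n − #cycles} = (−1)^{65−15} = (−1)^50 = +1.
Zolotarev: (56|65) = +1, matching the cycle-count sign.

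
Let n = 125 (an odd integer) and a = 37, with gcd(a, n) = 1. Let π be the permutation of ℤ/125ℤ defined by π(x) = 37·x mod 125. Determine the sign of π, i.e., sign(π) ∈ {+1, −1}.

Trace 37: π^k(37) = [37, 119, 28, 36, 82, 34, 8] for k=0..6.
π_37 has 4 disjoint cycles with lengths [100, 20, 4, 1] on {0,…,124}.
With 4 cycles on 125 points, sign = (−1)^{125−4} = -1.

-1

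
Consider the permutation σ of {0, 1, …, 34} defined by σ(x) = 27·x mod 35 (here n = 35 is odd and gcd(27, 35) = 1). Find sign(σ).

+1

Start at x=1: 1 → 27 → 29 → 13 → 1 (one orbit).
The orbit structure of x ↦ 27x mod 35: 11 orbits of sizes [4, 4, 4, 4, 4, 4, 4, 2, 2, 2, 1].
Σ(ℓ_i−1) = 35−11 = 24; sign = (−1)^24 = +1.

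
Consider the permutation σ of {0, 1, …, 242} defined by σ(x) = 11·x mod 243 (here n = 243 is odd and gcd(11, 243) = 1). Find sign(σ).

Trace 28: π^k(28) = [28, 65, 229, 89, 7, 77, 118] for k=0..6.
The orbit structure of x ↦ 11x mod 243: 6 orbits of sizes [162, 54, 18, 6, 2, 1].
With 6 cycles on 243 points, sign = (−1)^{243−6} = -1.
Zolotarev: (11|243) = -1, matching the cycle-count sign.

-1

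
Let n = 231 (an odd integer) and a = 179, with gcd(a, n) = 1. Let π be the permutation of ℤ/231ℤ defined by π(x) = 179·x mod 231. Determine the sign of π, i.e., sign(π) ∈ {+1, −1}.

Trace 58: π^k(58) = [58, 218, 214, 191, 1, 179, 163] for k=0..6.
18 cycles of lengths [30, 30, 30, 30, 15, 15, 15, 15, 10, 10, 6, 6, 5, 5, 3, 3, 2, 1].
231 − 18 = 213 transpositions; sign(π) = (−1)^213 = -1.
(179|231)_J = -1 (Zolotarev's lemma cross-check).

-1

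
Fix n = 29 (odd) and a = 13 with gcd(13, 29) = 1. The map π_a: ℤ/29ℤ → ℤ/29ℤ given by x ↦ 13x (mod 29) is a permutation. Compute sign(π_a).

+1

Orbit of 9 under x↦13x: [9, 1, 13, 24, 22, 25, 6]… (length divides ord_29(13)).
π_13 has 3 disjoint cycles with lengths [14, 14, 1] on {0,…,28}.
With 3 cycles on 29 points, sign = (−1)^{29−3} = +1.
The Jacobi symbol (13|29) = +1 (Zolotarev) agrees.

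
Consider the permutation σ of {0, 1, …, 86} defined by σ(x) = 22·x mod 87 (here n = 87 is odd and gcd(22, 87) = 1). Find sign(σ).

+1

Start at x=7: 7 → 67 → 82 → 64 → 16 → 4 → 1 → … (one orbit).
Cycle type of π: 14×6 + 1×3; total 9 cycles.
n − c = 87 − 9 = 78; sign = (−1)^78 = +1.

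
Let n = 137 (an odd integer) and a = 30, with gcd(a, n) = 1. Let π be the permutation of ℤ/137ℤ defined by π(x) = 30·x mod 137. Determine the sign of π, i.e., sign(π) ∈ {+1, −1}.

Start at x=76: 76 → 88 → 37 → 14 → 9 → 133 → 17 → … (one orbit).
Cycle lengths of π_30 on ℤ/137ℤ: [68, 68, 1]; 3 cycles in total.
With 3 cycles on 137 points, sign = (−1)^{137−3} = +1.
(30|137)_J = +1 (Zolotarev's lemma cross-check).

+1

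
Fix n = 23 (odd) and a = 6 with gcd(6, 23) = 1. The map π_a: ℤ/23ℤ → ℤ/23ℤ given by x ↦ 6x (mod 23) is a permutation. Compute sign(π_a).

+1

Trace 3: π^k(3) = [3, 18, 16, 4, 1, 6, 13] for k=0..6.
Cycle lengths of π_6 on ℤ/23ℤ: [11, 11, 1]; 3 cycles in total.
Σ(ℓ_i−1) = 23−3 = 20; sign = (−1)^20 = +1.
Check: (6/23) = +1 by Zolotarev.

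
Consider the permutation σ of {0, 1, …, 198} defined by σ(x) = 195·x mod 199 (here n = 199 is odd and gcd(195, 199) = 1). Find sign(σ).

-1

Start at x=77: 77 → 90 → 38 → 47 → 11 → 155 → 176 → … (one orbit).
Decompose π into cycles: lengths [198, 1] (2 cycles, including the fixed point 0).
sign(π) = (−1)^{n − #cycles} = (−1)^{199−2} = (−1)^197 = -1.
The Jacobi symbol (195|199) = -1 (Zolotarev) agrees.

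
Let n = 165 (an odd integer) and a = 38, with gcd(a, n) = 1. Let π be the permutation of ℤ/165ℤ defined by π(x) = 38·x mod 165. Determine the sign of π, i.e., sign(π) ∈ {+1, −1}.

+1

Trace 53: π^k(53) = [53, 34, 137, 91, 158, 64, 122] for k=0..6.
15 cycles of lengths [20, 20, 20, 20, 20, 20, 10, 10, 5, 5, 4, 4, 4, 2, 1].
n − c = 165 − 15 = 150; sign = (−1)^150 = +1.
Zolotarev: (38|165) = +1, matching the cycle-count sign.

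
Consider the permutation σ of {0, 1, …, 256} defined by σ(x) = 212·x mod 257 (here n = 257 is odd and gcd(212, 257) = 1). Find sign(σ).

-1

Start at x=198: 198 → 85 → 30 → 192 → 98 → 216 → 46 → … (one orbit).
Cycle type of π: 256 + 1; total 2 cycles.
2 cycles on 257: each ℓ→(−1)^(ℓ−1), product (−1)^255 = -1.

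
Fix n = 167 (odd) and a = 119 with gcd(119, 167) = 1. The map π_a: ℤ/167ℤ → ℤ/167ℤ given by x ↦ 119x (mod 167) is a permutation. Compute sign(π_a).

Orbit of 4 under x↦119x: [4, 142, 31, 15, 115, 158, 98]… (length divides ord_167(119)).
Cycle lengths of π_119 on ℤ/167ℤ: [166, 1]; 2 cycles in total.
sign(π) = (−1)^{n − #cycles} = (−1)^{167−2} = (−1)^165 = -1.
Check: (119/167) = -1 by Zolotarev.

-1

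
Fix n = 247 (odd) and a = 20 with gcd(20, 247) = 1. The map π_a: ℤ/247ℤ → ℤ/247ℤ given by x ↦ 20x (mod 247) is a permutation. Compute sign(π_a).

-1

Orbit of 77 under x↦20x: [77, 58, 172, 229, 134, 210, 1]… (length divides ord_247(20)).
Decompose π into cycles: lengths [12, 12, 12, 12, 12, 12, 12, 12, 12, 12, 12, 12, 12, 12, 12, 12, 12, 12, 12, 1, 1, 1, 1, 1, 1, 1, 1, 1, 1, 1, 1, 1, 1, 1, 1, 1, 1, 1] (38 cycles, including the fixed point 0).
n − c = 247 − 38 = 209; sign = (−1)^209 = -1.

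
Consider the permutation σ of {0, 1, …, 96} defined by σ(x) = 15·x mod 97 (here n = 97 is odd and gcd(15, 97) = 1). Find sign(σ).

Trace 51: π^k(51) = [51, 86, 29, 47, 26, 2, 30] for k=0..6.
Cycle type of π: 96 + 1; total 2 cycles.
With 2 cycles on 97 points, sign = (−1)^{97−2} = -1.

-1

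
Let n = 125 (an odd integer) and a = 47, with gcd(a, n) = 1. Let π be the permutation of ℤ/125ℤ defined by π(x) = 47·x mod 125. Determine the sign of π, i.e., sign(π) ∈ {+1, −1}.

Orbit of 68 under x↦47x: [68, 71, 87, 89, 58, 101, 122]… (length divides ord_125(47)).
Cycle lengths of π_47 on ℤ/125ℤ: [100, 20, 4, 1]; 4 cycles in total.
125 − 4 = 121 transpositions; sign(π) = (−1)^121 = -1.
(47|125)_J = -1 (Zolotarev's lemma cross-check).

-1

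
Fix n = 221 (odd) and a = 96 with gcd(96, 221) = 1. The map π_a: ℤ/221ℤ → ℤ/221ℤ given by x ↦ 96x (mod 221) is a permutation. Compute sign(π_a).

+1

Orbit of 168 under x↦96x: [168, 216, 183, 109, 77, 99, 1]… (length divides ord_221(96)).
Cycle lengths of π_96 on ℤ/221ℤ: [16, 16, 16, 16, 16, 16, 16, 16, 16, 16, 16, 16, 16, 4, 4, 4, 1]; 17 cycles in total.
Σ(ℓ_i−1) = 221−17 = 204; sign = (−1)^204 = +1.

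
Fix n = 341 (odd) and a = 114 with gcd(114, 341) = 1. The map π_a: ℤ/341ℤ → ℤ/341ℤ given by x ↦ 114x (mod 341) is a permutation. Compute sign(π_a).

Orbit of 38 under x↦114x: [38, 240, 80, 254, 312, 104, 262]… (length divides ord_341(114)).
14 cycles of lengths [30, 30, 30, 30, 30, 30, 30, 30, 30, 30, 30, 5, 5, 1].
With 14 cycles on 341 points, sign = (−1)^{341−14} = -1.
The Jacobi symbol (114|341) = -1 (Zolotarev) agrees.

-1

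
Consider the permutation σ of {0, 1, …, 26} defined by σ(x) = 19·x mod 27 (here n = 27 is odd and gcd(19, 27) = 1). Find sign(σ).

+1

Trace 1: π^k(1) = [1, 19, 10] for k=0..2.
Cycle lengths of π_19 on ℤ/27ℤ: [3, 3, 3, 3, 3, 3, 1, 1, 1, 1, 1, 1, 1, 1, 1]; 15 cycles in total.
27 − 15 = 12 transpositions; sign(π) = (−1)^12 = +1.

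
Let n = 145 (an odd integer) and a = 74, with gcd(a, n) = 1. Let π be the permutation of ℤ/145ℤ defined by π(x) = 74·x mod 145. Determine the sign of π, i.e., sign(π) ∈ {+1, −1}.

+1

Start at x=141: 141 → 139 → 136 → 59 → 16 → 24 → 36 → … (one orbit).
15 cycles of lengths [14, 14, 14, 14, 14, 14, 14, 14, 7, 7, 7, 7, 2, 2, 1].
n − c = 145 − 15 = 130; sign = (−1)^130 = +1.
Zolotarev: (74|145) = +1, matching the cycle-count sign.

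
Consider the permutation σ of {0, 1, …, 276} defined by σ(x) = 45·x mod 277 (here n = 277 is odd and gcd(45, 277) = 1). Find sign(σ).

Trace 258: π^k(258) = [258, 253, 28, 152, 192, 53, 169] for k=0..6.
Cycle lengths of π_45 on ℤ/277ℤ: [276, 1]; 2 cycles in total.
n − c = 277 − 2 = 275; sign = (−1)^275 = -1.
Check: (45/277) = -1 by Zolotarev.

-1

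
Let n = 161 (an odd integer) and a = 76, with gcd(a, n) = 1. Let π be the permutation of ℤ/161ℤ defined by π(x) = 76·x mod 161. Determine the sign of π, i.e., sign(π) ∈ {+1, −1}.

Orbit of 132 under x↦76x: [132, 50, 97, 127, 153, 36, 160]… (length divides ord_161(76)).
Cycle type of π: 22×7 + 2×3 + 1; total 11 cycles.
Σ(ℓ_i−1) = 161−11 = 150; sign = (−1)^150 = +1.
Check: (76/161) = +1 by Zolotarev.

+1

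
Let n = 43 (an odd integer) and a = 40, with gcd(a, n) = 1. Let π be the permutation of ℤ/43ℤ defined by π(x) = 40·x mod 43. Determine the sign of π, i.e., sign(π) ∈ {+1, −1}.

+1

Start at x=24: 24 → 14 → 1 → 40 → 9 → 16 → 38 → … (one orbit).
3 cycles of lengths [21, 21, 1].
sign(π) = (−1)^{n − #cycles} = (−1)^{43−3} = (−1)^40 = +1.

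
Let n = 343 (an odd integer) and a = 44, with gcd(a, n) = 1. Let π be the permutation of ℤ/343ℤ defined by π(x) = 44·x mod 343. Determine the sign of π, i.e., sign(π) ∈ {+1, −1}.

+1

Orbit of 106 under x↦44x: [106, 205, 102, 29, 247, 235, 50]… (length divides ord_343(44)).
π_44 has 7 disjoint cycles with lengths [147, 147, 21, 21, 3, 3, 1] on {0,…,342}.
7 cycles on 343: each ℓ→(−1)^(ℓ−1), product (−1)^336 = +1.
The Jacobi symbol (44|343) = +1 (Zolotarev) agrees.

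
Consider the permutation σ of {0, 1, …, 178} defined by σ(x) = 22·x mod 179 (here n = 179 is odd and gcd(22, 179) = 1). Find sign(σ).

+1

Trace 88: π^k(88) = [88, 146, 169, 138, 172, 25, 13] for k=0..6.
Cycle lengths of π_22 on ℤ/179ℤ: [89, 89, 1]; 3 cycles in total.
With 3 cycles on 179 points, sign = (−1)^{179−3} = +1.
(22|179)_J = +1 (Zolotarev's lemma cross-check).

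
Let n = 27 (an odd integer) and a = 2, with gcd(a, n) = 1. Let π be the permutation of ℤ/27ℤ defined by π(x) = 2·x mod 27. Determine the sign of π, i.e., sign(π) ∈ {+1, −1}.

-1

Orbit of 17 under x↦2x: [17, 7, 14, 1, 2, 4, 8]… (length divides ord_27(2)).
π_2 has 4 disjoint cycles with lengths [18, 6, 2, 1] on {0,…,26}.
27 − 4 = 23 transpositions; sign(π) = (−1)^23 = -1.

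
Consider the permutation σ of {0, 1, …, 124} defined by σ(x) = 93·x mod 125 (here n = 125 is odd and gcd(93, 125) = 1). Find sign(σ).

-1

Orbit of 26 under x↦93x: [26, 43, 124, 32, 101, 18, 49]… (length divides ord_125(93)).
Cycle lengths of π_93 on ℤ/125ℤ: [20, 20, 20, 20, 20, 4, 4, 4, 4, 4, 4, 1]; 12 cycles in total.
With 12 cycles on 125 points, sign = (−1)^{125−12} = -1.
The Jacobi symbol (93|125) = -1 (Zolotarev) agrees.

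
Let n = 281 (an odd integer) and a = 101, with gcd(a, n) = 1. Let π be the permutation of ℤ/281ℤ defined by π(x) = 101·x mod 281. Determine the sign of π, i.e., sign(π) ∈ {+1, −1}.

Trace 256: π^k(256) = [256, 4, 123, 59, 58, 238, 153] for k=0..6.
Decompose π into cycles: lengths [35, 35, 35, 35, 35, 35, 35, 35, 1] (9 cycles, including the fixed point 0).
sign(π) = (−1)^{n − #cycles} = (−1)^{281−9} = (−1)^272 = +1.
Zolotarev: (101|281) = +1, matching the cycle-count sign.

+1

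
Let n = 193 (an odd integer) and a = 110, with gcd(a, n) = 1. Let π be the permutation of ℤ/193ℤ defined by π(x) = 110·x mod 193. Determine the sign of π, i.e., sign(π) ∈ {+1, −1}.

Trace 46: π^k(46) = [46, 42, 181, 31, 129, 101, 109] for k=0..6.
Cycle lengths of π_110 on ℤ/193ℤ: [96, 96, 1]; 3 cycles in total.
n − c = 193 − 3 = 190; sign = (−1)^190 = +1.
Zolotarev: (110|193) = +1, matching the cycle-count sign.

+1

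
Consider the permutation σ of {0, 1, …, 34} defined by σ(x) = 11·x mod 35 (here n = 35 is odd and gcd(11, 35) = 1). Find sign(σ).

+1

Orbit of 11 under x↦11x: [11, 16, 1]… (length divides ord_35(11)).
The orbit structure of x ↦ 11x mod 35: 15 orbits of sizes [3, 3, 3, 3, 3, 3, 3, 3, 3, 3, 1, 1, 1, 1, 1].
sign(π) = (−1)^{n − #cycles} = (−1)^{35−15} = (−1)^20 = +1.
Zolotarev: (11|35) = +1, matching the cycle-count sign.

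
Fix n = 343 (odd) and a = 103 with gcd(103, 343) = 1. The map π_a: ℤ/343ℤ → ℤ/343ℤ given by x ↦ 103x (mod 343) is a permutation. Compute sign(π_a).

-1

Trace 94: π^k(94) = [94, 78, 145, 186, 293, 338, 171] for k=0..6.
4 cycles of lengths [294, 42, 6, 1].
sign(π) = (−1)^{n − #cycles} = (−1)^{343−4} = (−1)^339 = -1.
Zolotarev: (103|343) = -1, matching the cycle-count sign.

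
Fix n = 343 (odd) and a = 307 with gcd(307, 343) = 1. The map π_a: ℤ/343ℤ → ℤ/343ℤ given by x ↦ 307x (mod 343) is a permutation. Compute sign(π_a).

Orbit of 78 under x↦307x: [78, 279, 246, 62, 169, 90, 190]… (length divides ord_343(307)).
Decompose π into cycles: lengths [98, 98, 98, 14, 14, 14, 2, 2, 2, 1] (10 cycles, including the fixed point 0).
10 cycles on 343: each ℓ→(−1)^(ℓ−1), product (−1)^333 = -1.

-1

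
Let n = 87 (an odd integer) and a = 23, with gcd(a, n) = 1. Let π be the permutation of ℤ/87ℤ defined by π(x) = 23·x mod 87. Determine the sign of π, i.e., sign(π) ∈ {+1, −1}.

-1

Orbit of 59 under x↦23x: [59, 52, 65, 16, 20, 25, 53]… (length divides ord_87(23)).
Cycle type of π: 14×4 + 7×4 + 2 + 1; total 10 cycles.
sign(π) = (−1)^{n − #cycles} = (−1)^{87−10} = (−1)^77 = -1.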